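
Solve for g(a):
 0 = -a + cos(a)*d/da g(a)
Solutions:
 g(a) = C1 + Integral(a/cos(a), a)


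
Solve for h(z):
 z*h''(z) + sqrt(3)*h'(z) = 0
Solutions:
 h(z) = C1 + C2*z^(1 - sqrt(3))


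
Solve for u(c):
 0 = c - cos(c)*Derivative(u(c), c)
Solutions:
 u(c) = C1 + Integral(c/cos(c), c)


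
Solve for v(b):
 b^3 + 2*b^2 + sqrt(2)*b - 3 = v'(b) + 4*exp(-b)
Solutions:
 v(b) = C1 + b^4/4 + 2*b^3/3 + sqrt(2)*b^2/2 - 3*b + 4*exp(-b)


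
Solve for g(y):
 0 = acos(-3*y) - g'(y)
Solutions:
 g(y) = C1 + y*acos(-3*y) + sqrt(1 - 9*y^2)/3


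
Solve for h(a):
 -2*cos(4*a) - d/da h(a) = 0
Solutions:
 h(a) = C1 - sin(4*a)/2


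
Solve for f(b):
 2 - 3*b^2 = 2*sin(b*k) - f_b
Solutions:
 f(b) = C1 + b^3 - 2*b - 2*cos(b*k)/k


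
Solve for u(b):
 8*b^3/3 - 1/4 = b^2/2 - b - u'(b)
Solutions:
 u(b) = C1 - 2*b^4/3 + b^3/6 - b^2/2 + b/4


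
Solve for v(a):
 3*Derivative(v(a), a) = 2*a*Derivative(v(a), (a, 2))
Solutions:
 v(a) = C1 + C2*a^(5/2)


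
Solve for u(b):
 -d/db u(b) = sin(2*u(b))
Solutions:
 u(b) = pi - acos((-C1 - exp(4*b))/(C1 - exp(4*b)))/2
 u(b) = acos((-C1 - exp(4*b))/(C1 - exp(4*b)))/2


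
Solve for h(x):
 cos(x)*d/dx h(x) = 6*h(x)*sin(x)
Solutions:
 h(x) = C1/cos(x)^6


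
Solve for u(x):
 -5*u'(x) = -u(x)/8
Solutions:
 u(x) = C1*exp(x/40)


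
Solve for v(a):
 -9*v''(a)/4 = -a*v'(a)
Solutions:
 v(a) = C1 + C2*erfi(sqrt(2)*a/3)


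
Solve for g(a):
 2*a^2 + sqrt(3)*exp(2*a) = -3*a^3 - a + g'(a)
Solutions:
 g(a) = C1 + 3*a^4/4 + 2*a^3/3 + a^2/2 + sqrt(3)*exp(2*a)/2


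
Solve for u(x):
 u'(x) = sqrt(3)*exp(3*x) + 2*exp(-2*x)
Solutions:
 u(x) = C1 + sqrt(3)*exp(3*x)/3 - exp(-2*x)


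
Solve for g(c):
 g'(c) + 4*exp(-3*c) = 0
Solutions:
 g(c) = C1 + 4*exp(-3*c)/3


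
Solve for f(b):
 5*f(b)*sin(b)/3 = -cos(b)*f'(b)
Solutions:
 f(b) = C1*cos(b)^(5/3)


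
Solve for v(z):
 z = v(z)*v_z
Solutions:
 v(z) = -sqrt(C1 + z^2)
 v(z) = sqrt(C1 + z^2)


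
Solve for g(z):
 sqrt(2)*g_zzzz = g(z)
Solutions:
 g(z) = C1*exp(-2^(7/8)*z/2) + C2*exp(2^(7/8)*z/2) + C3*sin(2^(7/8)*z/2) + C4*cos(2^(7/8)*z/2)


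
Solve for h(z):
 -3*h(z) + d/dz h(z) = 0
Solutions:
 h(z) = C1*exp(3*z)


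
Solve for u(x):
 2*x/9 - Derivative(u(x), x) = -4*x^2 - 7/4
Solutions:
 u(x) = C1 + 4*x^3/3 + x^2/9 + 7*x/4


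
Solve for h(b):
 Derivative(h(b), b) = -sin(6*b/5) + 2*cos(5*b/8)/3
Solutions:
 h(b) = C1 + 16*sin(5*b/8)/15 + 5*cos(6*b/5)/6


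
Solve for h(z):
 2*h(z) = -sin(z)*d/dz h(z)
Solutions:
 h(z) = C1*(cos(z) + 1)/(cos(z) - 1)


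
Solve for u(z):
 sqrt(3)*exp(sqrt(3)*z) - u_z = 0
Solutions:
 u(z) = C1 + exp(sqrt(3)*z)


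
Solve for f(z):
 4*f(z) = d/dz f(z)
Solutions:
 f(z) = C1*exp(4*z)


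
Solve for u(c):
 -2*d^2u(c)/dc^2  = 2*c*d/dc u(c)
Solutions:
 u(c) = C1 + C2*erf(sqrt(2)*c/2)


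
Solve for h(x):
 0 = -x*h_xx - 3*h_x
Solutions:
 h(x) = C1 + C2/x^2


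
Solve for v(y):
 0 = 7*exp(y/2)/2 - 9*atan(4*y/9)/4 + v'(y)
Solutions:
 v(y) = C1 + 9*y*atan(4*y/9)/4 - 7*exp(y/2) - 81*log(16*y^2 + 81)/32


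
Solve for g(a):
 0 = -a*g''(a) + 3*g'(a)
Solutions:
 g(a) = C1 + C2*a^4


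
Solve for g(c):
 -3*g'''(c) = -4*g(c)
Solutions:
 g(c) = C3*exp(6^(2/3)*c/3) + (C1*sin(2^(2/3)*3^(1/6)*c/2) + C2*cos(2^(2/3)*3^(1/6)*c/2))*exp(-6^(2/3)*c/6)


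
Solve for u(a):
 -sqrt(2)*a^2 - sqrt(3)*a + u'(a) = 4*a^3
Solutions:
 u(a) = C1 + a^4 + sqrt(2)*a^3/3 + sqrt(3)*a^2/2


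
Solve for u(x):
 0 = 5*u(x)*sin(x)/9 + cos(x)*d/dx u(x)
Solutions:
 u(x) = C1*cos(x)^(5/9)


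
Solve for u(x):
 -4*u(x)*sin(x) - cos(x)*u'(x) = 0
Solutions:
 u(x) = C1*cos(x)^4


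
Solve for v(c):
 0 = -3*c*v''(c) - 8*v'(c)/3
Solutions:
 v(c) = C1 + C2*c^(1/9)


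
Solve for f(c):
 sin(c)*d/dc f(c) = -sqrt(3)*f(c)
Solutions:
 f(c) = C1*(cos(c) + 1)^(sqrt(3)/2)/(cos(c) - 1)^(sqrt(3)/2)


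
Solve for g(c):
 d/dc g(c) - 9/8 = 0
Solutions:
 g(c) = C1 + 9*c/8


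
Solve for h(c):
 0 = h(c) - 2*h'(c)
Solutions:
 h(c) = C1*exp(c/2)


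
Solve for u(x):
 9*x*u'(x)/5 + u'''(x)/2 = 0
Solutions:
 u(x) = C1 + Integral(C2*airyai(-18^(1/3)*5^(2/3)*x/5) + C3*airybi(-18^(1/3)*5^(2/3)*x/5), x)


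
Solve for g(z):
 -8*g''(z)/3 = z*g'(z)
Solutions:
 g(z) = C1 + C2*erf(sqrt(3)*z/4)


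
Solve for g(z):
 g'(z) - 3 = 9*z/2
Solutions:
 g(z) = C1 + 9*z^2/4 + 3*z


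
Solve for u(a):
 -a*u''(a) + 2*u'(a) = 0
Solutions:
 u(a) = C1 + C2*a^3


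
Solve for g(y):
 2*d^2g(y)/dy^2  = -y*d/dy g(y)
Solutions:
 g(y) = C1 + C2*erf(y/2)


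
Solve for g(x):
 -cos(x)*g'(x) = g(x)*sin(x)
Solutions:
 g(x) = C1*cos(x)


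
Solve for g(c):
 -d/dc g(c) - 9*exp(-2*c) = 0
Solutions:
 g(c) = C1 + 9*exp(-2*c)/2


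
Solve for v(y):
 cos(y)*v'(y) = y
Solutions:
 v(y) = C1 + Integral(y/cos(y), y)


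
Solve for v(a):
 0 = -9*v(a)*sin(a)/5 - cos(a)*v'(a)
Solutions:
 v(a) = C1*cos(a)^(9/5)


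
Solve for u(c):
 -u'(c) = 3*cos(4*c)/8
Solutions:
 u(c) = C1 - 3*sin(4*c)/32


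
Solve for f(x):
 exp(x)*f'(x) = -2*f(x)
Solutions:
 f(x) = C1*exp(2*exp(-x))


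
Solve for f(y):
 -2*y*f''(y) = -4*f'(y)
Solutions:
 f(y) = C1 + C2*y^3


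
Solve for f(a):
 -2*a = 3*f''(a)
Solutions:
 f(a) = C1 + C2*a - a^3/9


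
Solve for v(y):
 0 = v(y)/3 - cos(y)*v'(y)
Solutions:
 v(y) = C1*(sin(y) + 1)^(1/6)/(sin(y) - 1)^(1/6)


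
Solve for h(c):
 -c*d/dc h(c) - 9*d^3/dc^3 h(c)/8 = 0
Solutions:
 h(c) = C1 + Integral(C2*airyai(-2*3^(1/3)*c/3) + C3*airybi(-2*3^(1/3)*c/3), c)


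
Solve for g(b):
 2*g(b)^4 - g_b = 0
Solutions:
 g(b) = (-1/(C1 + 6*b))^(1/3)
 g(b) = (-1/(C1 + 2*b))^(1/3)*(-3^(2/3) - 3*3^(1/6)*I)/6
 g(b) = (-1/(C1 + 2*b))^(1/3)*(-3^(2/3) + 3*3^(1/6)*I)/6


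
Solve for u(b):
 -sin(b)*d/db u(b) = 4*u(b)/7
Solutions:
 u(b) = C1*(cos(b) + 1)^(2/7)/(cos(b) - 1)^(2/7)


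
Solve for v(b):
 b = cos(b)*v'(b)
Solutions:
 v(b) = C1 + Integral(b/cos(b), b)


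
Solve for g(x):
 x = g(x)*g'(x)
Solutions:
 g(x) = -sqrt(C1 + x^2)
 g(x) = sqrt(C1 + x^2)


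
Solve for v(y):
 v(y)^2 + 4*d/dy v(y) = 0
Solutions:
 v(y) = 4/(C1 + y)


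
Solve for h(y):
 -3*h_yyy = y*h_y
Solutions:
 h(y) = C1 + Integral(C2*airyai(-3^(2/3)*y/3) + C3*airybi(-3^(2/3)*y/3), y)


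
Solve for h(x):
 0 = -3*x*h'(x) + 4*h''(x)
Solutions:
 h(x) = C1 + C2*erfi(sqrt(6)*x/4)


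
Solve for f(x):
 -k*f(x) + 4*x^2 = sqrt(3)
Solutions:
 f(x) = (4*x^2 - sqrt(3))/k


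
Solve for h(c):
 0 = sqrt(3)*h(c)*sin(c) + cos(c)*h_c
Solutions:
 h(c) = C1*cos(c)^(sqrt(3))


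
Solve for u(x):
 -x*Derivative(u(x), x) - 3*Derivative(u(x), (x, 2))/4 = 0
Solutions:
 u(x) = C1 + C2*erf(sqrt(6)*x/3)


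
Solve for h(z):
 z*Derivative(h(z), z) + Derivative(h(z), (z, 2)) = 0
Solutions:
 h(z) = C1 + C2*erf(sqrt(2)*z/2)


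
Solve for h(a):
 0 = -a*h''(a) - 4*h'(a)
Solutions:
 h(a) = C1 + C2/a^3


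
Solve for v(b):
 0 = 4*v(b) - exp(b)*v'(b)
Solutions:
 v(b) = C1*exp(-4*exp(-b))


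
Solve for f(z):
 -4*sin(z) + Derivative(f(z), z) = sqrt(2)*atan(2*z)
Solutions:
 f(z) = C1 + sqrt(2)*(z*atan(2*z) - log(4*z^2 + 1)/4) - 4*cos(z)


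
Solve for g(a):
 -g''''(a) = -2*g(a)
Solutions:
 g(a) = C1*exp(-2^(1/4)*a) + C2*exp(2^(1/4)*a) + C3*sin(2^(1/4)*a) + C4*cos(2^(1/4)*a)


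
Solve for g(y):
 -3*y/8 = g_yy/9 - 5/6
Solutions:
 g(y) = C1 + C2*y - 9*y^3/16 + 15*y^2/4


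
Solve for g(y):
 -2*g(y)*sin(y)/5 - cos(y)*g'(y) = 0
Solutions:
 g(y) = C1*cos(y)^(2/5)


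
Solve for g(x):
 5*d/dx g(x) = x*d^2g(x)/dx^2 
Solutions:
 g(x) = C1 + C2*x^6


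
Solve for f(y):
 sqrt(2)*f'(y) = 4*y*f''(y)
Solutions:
 f(y) = C1 + C2*y^(sqrt(2)/4 + 1)


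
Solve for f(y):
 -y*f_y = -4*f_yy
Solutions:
 f(y) = C1 + C2*erfi(sqrt(2)*y/4)


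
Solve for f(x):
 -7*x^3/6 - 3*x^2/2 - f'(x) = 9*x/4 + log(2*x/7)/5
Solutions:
 f(x) = C1 - 7*x^4/24 - x^3/2 - 9*x^2/8 - x*log(x)/5 - x*log(2)/5 + x/5 + x*log(7)/5


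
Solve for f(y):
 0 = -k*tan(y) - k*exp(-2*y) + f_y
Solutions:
 f(y) = C1 + k*(log(tan(y)^2 + 1) - exp(-2*y))/2


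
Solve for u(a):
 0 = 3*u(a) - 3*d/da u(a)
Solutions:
 u(a) = C1*exp(a)


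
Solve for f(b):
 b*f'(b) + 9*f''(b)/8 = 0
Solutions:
 f(b) = C1 + C2*erf(2*b/3)


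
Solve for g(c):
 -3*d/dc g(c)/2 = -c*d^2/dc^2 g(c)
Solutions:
 g(c) = C1 + C2*c^(5/2)


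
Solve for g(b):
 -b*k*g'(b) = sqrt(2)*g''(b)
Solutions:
 g(b) = Piecewise((-2^(3/4)*sqrt(pi)*C1*erf(2^(1/4)*b*sqrt(k)/2)/(2*sqrt(k)) - C2, (k > 0) | (k < 0)), (-C1*b - C2, True))


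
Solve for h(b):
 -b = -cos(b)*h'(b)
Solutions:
 h(b) = C1 + Integral(b/cos(b), b)


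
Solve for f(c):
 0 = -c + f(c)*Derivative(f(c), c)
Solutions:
 f(c) = -sqrt(C1 + c^2)
 f(c) = sqrt(C1 + c^2)


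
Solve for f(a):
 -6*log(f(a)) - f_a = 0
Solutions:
 li(f(a)) = C1 - 6*a


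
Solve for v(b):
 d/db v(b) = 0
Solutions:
 v(b) = C1


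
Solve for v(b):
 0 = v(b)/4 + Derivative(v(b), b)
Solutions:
 v(b) = C1*exp(-b/4)


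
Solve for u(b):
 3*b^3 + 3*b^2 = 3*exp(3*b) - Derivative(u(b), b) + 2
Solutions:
 u(b) = C1 - 3*b^4/4 - b^3 + 2*b + exp(3*b)


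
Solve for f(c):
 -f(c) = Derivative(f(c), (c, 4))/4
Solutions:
 f(c) = (C1*sin(c) + C2*cos(c))*exp(-c) + (C3*sin(c) + C4*cos(c))*exp(c)


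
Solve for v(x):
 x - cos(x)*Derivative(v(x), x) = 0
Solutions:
 v(x) = C1 + Integral(x/cos(x), x)


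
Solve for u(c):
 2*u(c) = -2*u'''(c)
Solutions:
 u(c) = C3*exp(-c) + (C1*sin(sqrt(3)*c/2) + C2*cos(sqrt(3)*c/2))*exp(c/2)


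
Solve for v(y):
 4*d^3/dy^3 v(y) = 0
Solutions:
 v(y) = C1 + C2*y + C3*y^2


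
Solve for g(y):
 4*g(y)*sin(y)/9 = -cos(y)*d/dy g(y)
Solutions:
 g(y) = C1*cos(y)^(4/9)


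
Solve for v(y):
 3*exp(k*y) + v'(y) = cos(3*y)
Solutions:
 v(y) = C1 + sin(3*y)/3 - 3*exp(k*y)/k


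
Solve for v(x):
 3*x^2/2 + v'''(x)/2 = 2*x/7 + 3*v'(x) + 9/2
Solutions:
 v(x) = C1 + C2*exp(-sqrt(6)*x) + C3*exp(sqrt(6)*x) + x^3/6 - x^2/21 - 4*x/3


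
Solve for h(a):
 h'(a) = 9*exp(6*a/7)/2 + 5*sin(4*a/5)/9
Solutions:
 h(a) = C1 + 21*exp(6*a/7)/4 - 25*cos(4*a/5)/36


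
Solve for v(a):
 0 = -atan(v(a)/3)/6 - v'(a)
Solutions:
 Integral(1/atan(_y/3), (_y, v(a))) = C1 - a/6


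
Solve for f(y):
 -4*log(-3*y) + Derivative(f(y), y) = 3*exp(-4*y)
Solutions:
 f(y) = C1 + 4*y*log(-y) + 4*y*(-1 + log(3)) - 3*exp(-4*y)/4


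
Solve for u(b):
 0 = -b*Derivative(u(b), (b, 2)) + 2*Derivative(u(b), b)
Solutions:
 u(b) = C1 + C2*b^3


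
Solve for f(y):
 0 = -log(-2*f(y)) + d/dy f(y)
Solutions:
 -Integral(1/(log(-_y) + log(2)), (_y, f(y))) = C1 - y


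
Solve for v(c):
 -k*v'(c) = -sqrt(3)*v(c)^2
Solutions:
 v(c) = -k/(C1*k + sqrt(3)*c)


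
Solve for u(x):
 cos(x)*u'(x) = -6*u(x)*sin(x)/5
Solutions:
 u(x) = C1*cos(x)^(6/5)


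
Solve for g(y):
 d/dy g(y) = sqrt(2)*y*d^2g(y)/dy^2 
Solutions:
 g(y) = C1 + C2*y^(sqrt(2)/2 + 1)


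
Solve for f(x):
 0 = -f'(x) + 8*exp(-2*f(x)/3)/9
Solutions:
 f(x) = 3*log(-sqrt(C1 + 8*x)) - 6*log(3) + 3*log(6)/2
 f(x) = 3*log(C1 + 8*x)/2 - 6*log(3) + 3*log(6)/2


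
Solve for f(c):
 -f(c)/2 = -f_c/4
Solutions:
 f(c) = C1*exp(2*c)


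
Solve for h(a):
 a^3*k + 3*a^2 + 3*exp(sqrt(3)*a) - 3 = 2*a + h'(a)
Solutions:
 h(a) = C1 + a^4*k/4 + a^3 - a^2 - 3*a + sqrt(3)*exp(sqrt(3)*a)


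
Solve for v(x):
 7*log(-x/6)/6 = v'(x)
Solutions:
 v(x) = C1 + 7*x*log(-x)/6 + 7*x*(-log(6) - 1)/6


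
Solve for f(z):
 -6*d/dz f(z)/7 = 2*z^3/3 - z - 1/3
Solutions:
 f(z) = C1 - 7*z^4/36 + 7*z^2/12 + 7*z/18


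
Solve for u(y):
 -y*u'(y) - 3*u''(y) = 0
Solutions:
 u(y) = C1 + C2*erf(sqrt(6)*y/6)


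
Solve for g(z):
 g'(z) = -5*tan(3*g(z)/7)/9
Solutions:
 g(z) = -7*asin(C1*exp(-5*z/21))/3 + 7*pi/3
 g(z) = 7*asin(C1*exp(-5*z/21))/3


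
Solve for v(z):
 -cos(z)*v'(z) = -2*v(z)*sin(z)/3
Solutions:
 v(z) = C1/cos(z)^(2/3)


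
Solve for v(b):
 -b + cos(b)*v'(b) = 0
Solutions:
 v(b) = C1 + Integral(b/cos(b), b)


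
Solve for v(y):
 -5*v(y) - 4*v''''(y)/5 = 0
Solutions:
 v(y) = (C1*sin(sqrt(5)*y/2) + C2*cos(sqrt(5)*y/2))*exp(-sqrt(5)*y/2) + (C3*sin(sqrt(5)*y/2) + C4*cos(sqrt(5)*y/2))*exp(sqrt(5)*y/2)


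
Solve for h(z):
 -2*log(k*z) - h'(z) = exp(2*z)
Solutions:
 h(z) = C1 - 2*z*log(k*z) + 2*z - exp(2*z)/2


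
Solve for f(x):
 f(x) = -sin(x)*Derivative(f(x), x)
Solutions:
 f(x) = C1*sqrt(cos(x) + 1)/sqrt(cos(x) - 1)


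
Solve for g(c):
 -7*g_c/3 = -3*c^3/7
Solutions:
 g(c) = C1 + 9*c^4/196


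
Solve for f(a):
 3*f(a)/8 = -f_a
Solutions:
 f(a) = C1*exp(-3*a/8)


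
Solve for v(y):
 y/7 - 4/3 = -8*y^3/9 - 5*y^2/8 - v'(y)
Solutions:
 v(y) = C1 - 2*y^4/9 - 5*y^3/24 - y^2/14 + 4*y/3


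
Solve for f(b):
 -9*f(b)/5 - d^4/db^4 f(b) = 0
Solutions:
 f(b) = (C1*sin(5^(3/4)*sqrt(6)*b/10) + C2*cos(5^(3/4)*sqrt(6)*b/10))*exp(-5^(3/4)*sqrt(6)*b/10) + (C3*sin(5^(3/4)*sqrt(6)*b/10) + C4*cos(5^(3/4)*sqrt(6)*b/10))*exp(5^(3/4)*sqrt(6)*b/10)


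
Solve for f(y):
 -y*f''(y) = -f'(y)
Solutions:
 f(y) = C1 + C2*y^2


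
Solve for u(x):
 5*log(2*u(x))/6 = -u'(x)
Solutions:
 6*Integral(1/(log(_y) + log(2)), (_y, u(x)))/5 = C1 - x


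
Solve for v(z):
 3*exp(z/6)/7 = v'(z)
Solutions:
 v(z) = C1 + 18*exp(z/6)/7


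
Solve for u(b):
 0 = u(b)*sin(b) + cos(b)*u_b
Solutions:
 u(b) = C1*cos(b)


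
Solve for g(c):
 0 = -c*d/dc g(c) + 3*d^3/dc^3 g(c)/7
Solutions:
 g(c) = C1 + Integral(C2*airyai(3^(2/3)*7^(1/3)*c/3) + C3*airybi(3^(2/3)*7^(1/3)*c/3), c)


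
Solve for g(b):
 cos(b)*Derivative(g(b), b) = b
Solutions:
 g(b) = C1 + Integral(b/cos(b), b)


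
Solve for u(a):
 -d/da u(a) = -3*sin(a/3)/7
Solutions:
 u(a) = C1 - 9*cos(a/3)/7


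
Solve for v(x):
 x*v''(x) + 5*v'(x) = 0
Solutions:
 v(x) = C1 + C2/x^4


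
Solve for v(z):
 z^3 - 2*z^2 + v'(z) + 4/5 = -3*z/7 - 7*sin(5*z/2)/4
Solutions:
 v(z) = C1 - z^4/4 + 2*z^3/3 - 3*z^2/14 - 4*z/5 + 7*cos(5*z/2)/10


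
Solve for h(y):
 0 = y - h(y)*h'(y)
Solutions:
 h(y) = -sqrt(C1 + y^2)
 h(y) = sqrt(C1 + y^2)


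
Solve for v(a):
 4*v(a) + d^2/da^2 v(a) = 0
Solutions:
 v(a) = C1*sin(2*a) + C2*cos(2*a)


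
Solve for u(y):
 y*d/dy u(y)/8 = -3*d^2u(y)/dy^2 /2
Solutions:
 u(y) = C1 + C2*erf(sqrt(6)*y/12)


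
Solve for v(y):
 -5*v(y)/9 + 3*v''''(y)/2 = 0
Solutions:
 v(y) = C1*exp(-30^(1/4)*y/3) + C2*exp(30^(1/4)*y/3) + C3*sin(30^(1/4)*y/3) + C4*cos(30^(1/4)*y/3)


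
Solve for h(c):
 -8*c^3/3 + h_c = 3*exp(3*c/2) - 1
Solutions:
 h(c) = C1 + 2*c^4/3 - c + 2*exp(3*c/2)


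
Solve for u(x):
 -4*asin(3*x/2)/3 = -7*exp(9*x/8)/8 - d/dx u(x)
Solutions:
 u(x) = C1 + 4*x*asin(3*x/2)/3 + 4*sqrt(4 - 9*x^2)/9 - 7*exp(9*x/8)/9


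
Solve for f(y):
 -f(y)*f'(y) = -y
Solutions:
 f(y) = -sqrt(C1 + y^2)
 f(y) = sqrt(C1 + y^2)


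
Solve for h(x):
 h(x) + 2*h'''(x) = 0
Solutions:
 h(x) = C3*exp(-2^(2/3)*x/2) + (C1*sin(2^(2/3)*sqrt(3)*x/4) + C2*cos(2^(2/3)*sqrt(3)*x/4))*exp(2^(2/3)*x/4)


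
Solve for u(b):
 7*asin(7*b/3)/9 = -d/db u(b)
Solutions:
 u(b) = C1 - 7*b*asin(7*b/3)/9 - sqrt(9 - 49*b^2)/9


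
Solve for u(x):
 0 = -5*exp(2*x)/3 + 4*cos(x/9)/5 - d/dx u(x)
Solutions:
 u(x) = C1 - 5*exp(2*x)/6 + 36*sin(x/9)/5


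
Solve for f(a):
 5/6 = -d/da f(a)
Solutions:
 f(a) = C1 - 5*a/6


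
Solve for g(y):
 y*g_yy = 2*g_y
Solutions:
 g(y) = C1 + C2*y^3


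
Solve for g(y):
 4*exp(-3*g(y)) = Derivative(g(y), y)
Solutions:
 g(y) = log(C1 + 12*y)/3
 g(y) = log((-3^(1/3) - 3^(5/6)*I)*(C1 + 4*y)^(1/3)/2)
 g(y) = log((-3^(1/3) + 3^(5/6)*I)*(C1 + 4*y)^(1/3)/2)


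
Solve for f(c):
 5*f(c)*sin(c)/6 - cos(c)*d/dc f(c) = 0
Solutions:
 f(c) = C1/cos(c)^(5/6)


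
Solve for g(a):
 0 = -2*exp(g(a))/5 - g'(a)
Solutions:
 g(a) = log(1/(C1 + 2*a)) + log(5)


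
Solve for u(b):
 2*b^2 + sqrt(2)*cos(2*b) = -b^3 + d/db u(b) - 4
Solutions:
 u(b) = C1 + b^4/4 + 2*b^3/3 + 4*b + sqrt(2)*sin(2*b)/2


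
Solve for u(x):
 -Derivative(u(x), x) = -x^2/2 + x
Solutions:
 u(x) = C1 + x^3/6 - x^2/2


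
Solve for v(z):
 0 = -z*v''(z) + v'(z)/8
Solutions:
 v(z) = C1 + C2*z^(9/8)


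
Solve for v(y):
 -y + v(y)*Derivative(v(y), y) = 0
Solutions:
 v(y) = -sqrt(C1 + y^2)
 v(y) = sqrt(C1 + y^2)


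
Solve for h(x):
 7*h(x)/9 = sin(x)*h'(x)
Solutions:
 h(x) = C1*(cos(x) - 1)^(7/18)/(cos(x) + 1)^(7/18)


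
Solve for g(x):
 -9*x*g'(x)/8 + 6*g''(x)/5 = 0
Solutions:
 g(x) = C1 + C2*erfi(sqrt(30)*x/8)


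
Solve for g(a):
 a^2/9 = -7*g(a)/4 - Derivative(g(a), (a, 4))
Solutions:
 g(a) = -4*a^2/63 + (C1*sin(7^(1/4)*a/2) + C2*cos(7^(1/4)*a/2))*exp(-7^(1/4)*a/2) + (C3*sin(7^(1/4)*a/2) + C4*cos(7^(1/4)*a/2))*exp(7^(1/4)*a/2)


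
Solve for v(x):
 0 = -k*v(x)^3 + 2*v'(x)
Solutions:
 v(x) = -sqrt(-1/(C1 + k*x))
 v(x) = sqrt(-1/(C1 + k*x))


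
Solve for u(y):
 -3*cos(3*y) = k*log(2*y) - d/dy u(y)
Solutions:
 u(y) = C1 + k*y*(log(y) - 1) + k*y*log(2) + sin(3*y)


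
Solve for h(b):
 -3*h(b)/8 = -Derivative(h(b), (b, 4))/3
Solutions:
 h(b) = C1*exp(-2^(1/4)*sqrt(3)*b/2) + C2*exp(2^(1/4)*sqrt(3)*b/2) + C3*sin(2^(1/4)*sqrt(3)*b/2) + C4*cos(2^(1/4)*sqrt(3)*b/2)


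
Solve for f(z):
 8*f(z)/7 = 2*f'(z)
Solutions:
 f(z) = C1*exp(4*z/7)


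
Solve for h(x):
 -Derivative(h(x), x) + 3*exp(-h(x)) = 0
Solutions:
 h(x) = log(C1 + 3*x)


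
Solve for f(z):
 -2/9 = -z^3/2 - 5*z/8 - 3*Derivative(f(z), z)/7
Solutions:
 f(z) = C1 - 7*z^4/24 - 35*z^2/48 + 14*z/27


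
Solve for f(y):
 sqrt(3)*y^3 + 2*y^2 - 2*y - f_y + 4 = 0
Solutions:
 f(y) = C1 + sqrt(3)*y^4/4 + 2*y^3/3 - y^2 + 4*y


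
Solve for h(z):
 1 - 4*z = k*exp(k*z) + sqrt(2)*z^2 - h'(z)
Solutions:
 h(z) = C1 + sqrt(2)*z^3/3 + 2*z^2 - z + exp(k*z)


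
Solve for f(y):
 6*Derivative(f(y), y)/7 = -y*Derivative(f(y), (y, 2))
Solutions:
 f(y) = C1 + C2*y^(1/7)


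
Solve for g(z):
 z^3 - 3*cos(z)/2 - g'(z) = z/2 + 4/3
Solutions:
 g(z) = C1 + z^4/4 - z^2/4 - 4*z/3 - 3*sin(z)/2


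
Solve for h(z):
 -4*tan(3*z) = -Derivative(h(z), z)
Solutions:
 h(z) = C1 - 4*log(cos(3*z))/3


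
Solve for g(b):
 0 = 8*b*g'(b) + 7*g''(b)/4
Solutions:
 g(b) = C1 + C2*erf(4*sqrt(7)*b/7)


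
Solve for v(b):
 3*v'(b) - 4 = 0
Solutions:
 v(b) = C1 + 4*b/3


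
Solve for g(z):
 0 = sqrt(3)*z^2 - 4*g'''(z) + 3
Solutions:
 g(z) = C1 + C2*z + C3*z^2 + sqrt(3)*z^5/240 + z^3/8


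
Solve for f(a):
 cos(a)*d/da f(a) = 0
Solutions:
 f(a) = C1


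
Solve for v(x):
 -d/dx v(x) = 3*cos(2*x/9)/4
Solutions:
 v(x) = C1 - 27*sin(2*x/9)/8


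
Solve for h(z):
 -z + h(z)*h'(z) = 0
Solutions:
 h(z) = -sqrt(C1 + z^2)
 h(z) = sqrt(C1 + z^2)


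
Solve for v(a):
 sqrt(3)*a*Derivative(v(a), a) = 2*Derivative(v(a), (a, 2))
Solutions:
 v(a) = C1 + C2*erfi(3^(1/4)*a/2)


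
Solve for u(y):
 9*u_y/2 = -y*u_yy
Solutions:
 u(y) = C1 + C2/y^(7/2)


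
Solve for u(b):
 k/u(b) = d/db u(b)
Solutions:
 u(b) = -sqrt(C1 + 2*b*k)
 u(b) = sqrt(C1 + 2*b*k)


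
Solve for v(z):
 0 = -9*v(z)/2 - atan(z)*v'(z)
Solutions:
 v(z) = C1*exp(-9*Integral(1/atan(z), z)/2)


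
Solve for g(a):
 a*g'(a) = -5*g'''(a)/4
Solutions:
 g(a) = C1 + Integral(C2*airyai(-10^(2/3)*a/5) + C3*airybi(-10^(2/3)*a/5), a)


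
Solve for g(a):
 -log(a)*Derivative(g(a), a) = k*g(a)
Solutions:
 g(a) = C1*exp(-k*li(a))


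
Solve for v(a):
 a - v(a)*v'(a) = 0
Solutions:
 v(a) = -sqrt(C1 + a^2)
 v(a) = sqrt(C1 + a^2)


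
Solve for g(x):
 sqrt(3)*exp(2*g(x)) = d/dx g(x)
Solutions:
 g(x) = log(-sqrt(-1/(C1 + sqrt(3)*x))) - log(2)/2
 g(x) = log(-1/(C1 + sqrt(3)*x))/2 - log(2)/2


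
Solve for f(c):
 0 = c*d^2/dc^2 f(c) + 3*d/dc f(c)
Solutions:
 f(c) = C1 + C2/c^2


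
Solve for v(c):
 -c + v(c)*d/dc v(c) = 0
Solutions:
 v(c) = -sqrt(C1 + c^2)
 v(c) = sqrt(C1 + c^2)


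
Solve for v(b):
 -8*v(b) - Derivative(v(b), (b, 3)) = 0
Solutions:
 v(b) = C3*exp(-2*b) + (C1*sin(sqrt(3)*b) + C2*cos(sqrt(3)*b))*exp(b)


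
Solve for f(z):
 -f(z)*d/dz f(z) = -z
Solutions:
 f(z) = -sqrt(C1 + z^2)
 f(z) = sqrt(C1 + z^2)


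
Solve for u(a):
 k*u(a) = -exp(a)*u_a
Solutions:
 u(a) = C1*exp(k*exp(-a))


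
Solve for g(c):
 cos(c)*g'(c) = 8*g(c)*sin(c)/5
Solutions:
 g(c) = C1/cos(c)^(8/5)


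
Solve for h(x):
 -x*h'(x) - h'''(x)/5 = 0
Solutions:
 h(x) = C1 + Integral(C2*airyai(-5^(1/3)*x) + C3*airybi(-5^(1/3)*x), x)


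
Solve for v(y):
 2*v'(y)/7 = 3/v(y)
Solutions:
 v(y) = -sqrt(C1 + 21*y)
 v(y) = sqrt(C1 + 21*y)


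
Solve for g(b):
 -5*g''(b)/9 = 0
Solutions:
 g(b) = C1 + C2*b


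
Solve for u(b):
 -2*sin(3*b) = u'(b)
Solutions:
 u(b) = C1 + 2*cos(3*b)/3


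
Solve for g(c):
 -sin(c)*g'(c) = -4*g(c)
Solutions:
 g(c) = C1*(cos(c)^2 - 2*cos(c) + 1)/(cos(c)^2 + 2*cos(c) + 1)


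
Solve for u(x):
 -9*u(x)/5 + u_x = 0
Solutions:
 u(x) = C1*exp(9*x/5)


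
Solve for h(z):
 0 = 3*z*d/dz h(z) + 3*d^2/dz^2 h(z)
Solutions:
 h(z) = C1 + C2*erf(sqrt(2)*z/2)


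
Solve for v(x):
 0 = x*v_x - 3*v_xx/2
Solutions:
 v(x) = C1 + C2*erfi(sqrt(3)*x/3)


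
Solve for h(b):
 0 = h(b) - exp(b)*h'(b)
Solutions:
 h(b) = C1*exp(-exp(-b))


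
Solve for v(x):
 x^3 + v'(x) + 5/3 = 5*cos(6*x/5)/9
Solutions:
 v(x) = C1 - x^4/4 - 5*x/3 + 25*sin(6*x/5)/54


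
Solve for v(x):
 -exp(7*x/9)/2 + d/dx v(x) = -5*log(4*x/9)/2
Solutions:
 v(x) = C1 - 5*x*log(x)/2 + x*(-5*log(2) + 5/2 + 5*log(3)) + 9*exp(7*x/9)/14


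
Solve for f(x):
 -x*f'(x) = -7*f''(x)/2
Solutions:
 f(x) = C1 + C2*erfi(sqrt(7)*x/7)


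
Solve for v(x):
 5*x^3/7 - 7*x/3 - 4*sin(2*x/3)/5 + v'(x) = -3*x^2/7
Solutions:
 v(x) = C1 - 5*x^4/28 - x^3/7 + 7*x^2/6 - 6*cos(2*x/3)/5


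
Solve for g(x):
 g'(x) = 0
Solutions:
 g(x) = C1


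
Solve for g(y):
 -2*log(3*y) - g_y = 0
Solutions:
 g(y) = C1 - 2*y*log(y) - y*log(9) + 2*y


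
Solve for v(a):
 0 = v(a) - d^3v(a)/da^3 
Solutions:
 v(a) = C3*exp(a) + (C1*sin(sqrt(3)*a/2) + C2*cos(sqrt(3)*a/2))*exp(-a/2)


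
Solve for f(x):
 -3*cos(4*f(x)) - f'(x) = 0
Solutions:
 f(x) = -asin((C1 + exp(24*x))/(C1 - exp(24*x)))/4 + pi/4
 f(x) = asin((C1 + exp(24*x))/(C1 - exp(24*x)))/4


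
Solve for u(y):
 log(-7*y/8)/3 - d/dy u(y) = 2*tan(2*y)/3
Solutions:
 u(y) = C1 + y*log(-y)/3 - y*log(2) - y/3 + y*log(7)/3 + log(cos(2*y))/3


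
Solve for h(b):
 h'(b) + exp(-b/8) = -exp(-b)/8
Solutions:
 h(b) = C1 + exp(-b)/8 + 8*exp(-b/8)


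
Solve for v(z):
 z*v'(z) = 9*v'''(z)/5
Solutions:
 v(z) = C1 + Integral(C2*airyai(15^(1/3)*z/3) + C3*airybi(15^(1/3)*z/3), z)


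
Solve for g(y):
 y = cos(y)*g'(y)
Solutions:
 g(y) = C1 + Integral(y/cos(y), y)


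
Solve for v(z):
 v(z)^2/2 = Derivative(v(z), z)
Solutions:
 v(z) = -2/(C1 + z)


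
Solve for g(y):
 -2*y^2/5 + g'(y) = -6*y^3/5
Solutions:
 g(y) = C1 - 3*y^4/10 + 2*y^3/15


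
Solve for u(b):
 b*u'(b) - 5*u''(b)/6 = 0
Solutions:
 u(b) = C1 + C2*erfi(sqrt(15)*b/5)


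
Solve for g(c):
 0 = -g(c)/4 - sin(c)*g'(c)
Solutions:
 g(c) = C1*(cos(c) + 1)^(1/8)/(cos(c) - 1)^(1/8)


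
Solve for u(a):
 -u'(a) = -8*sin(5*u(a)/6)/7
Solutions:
 -8*a/7 + 3*log(cos(5*u(a)/6) - 1)/5 - 3*log(cos(5*u(a)/6) + 1)/5 = C1


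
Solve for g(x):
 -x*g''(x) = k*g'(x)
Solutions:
 g(x) = C1 + x^(1 - re(k))*(C2*sin(log(x)*Abs(im(k))) + C3*cos(log(x)*im(k)))


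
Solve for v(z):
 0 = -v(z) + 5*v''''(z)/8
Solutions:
 v(z) = C1*exp(-10^(3/4)*z/5) + C2*exp(10^(3/4)*z/5) + C3*sin(10^(3/4)*z/5) + C4*cos(10^(3/4)*z/5)


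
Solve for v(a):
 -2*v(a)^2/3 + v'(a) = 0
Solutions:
 v(a) = -3/(C1 + 2*a)


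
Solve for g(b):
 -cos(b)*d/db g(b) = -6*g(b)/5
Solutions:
 g(b) = C1*(sin(b) + 1)^(3/5)/(sin(b) - 1)^(3/5)


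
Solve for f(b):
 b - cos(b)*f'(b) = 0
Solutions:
 f(b) = C1 + Integral(b/cos(b), b)


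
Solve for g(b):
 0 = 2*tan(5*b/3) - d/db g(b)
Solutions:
 g(b) = C1 - 6*log(cos(5*b/3))/5


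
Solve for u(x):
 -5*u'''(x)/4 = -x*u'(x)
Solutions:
 u(x) = C1 + Integral(C2*airyai(10^(2/3)*x/5) + C3*airybi(10^(2/3)*x/5), x)


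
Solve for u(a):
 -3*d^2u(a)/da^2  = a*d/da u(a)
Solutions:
 u(a) = C1 + C2*erf(sqrt(6)*a/6)


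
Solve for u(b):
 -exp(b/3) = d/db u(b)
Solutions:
 u(b) = C1 - 3*exp(b/3)


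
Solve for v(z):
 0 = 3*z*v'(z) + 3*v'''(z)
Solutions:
 v(z) = C1 + Integral(C2*airyai(-z) + C3*airybi(-z), z)


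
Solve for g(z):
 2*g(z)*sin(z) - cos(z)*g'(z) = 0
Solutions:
 g(z) = C1/cos(z)^2


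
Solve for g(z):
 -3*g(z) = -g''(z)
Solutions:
 g(z) = C1*exp(-sqrt(3)*z) + C2*exp(sqrt(3)*z)


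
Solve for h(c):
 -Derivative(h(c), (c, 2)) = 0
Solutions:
 h(c) = C1 + C2*c


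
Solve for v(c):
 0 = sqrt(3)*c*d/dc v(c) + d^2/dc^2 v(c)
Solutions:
 v(c) = C1 + C2*erf(sqrt(2)*3^(1/4)*c/2)


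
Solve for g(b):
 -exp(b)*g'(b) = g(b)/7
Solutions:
 g(b) = C1*exp(exp(-b)/7)


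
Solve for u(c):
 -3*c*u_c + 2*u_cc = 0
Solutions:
 u(c) = C1 + C2*erfi(sqrt(3)*c/2)


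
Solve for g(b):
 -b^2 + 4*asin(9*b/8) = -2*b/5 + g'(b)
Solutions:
 g(b) = C1 - b^3/3 + b^2/5 + 4*b*asin(9*b/8) + 4*sqrt(64 - 81*b^2)/9


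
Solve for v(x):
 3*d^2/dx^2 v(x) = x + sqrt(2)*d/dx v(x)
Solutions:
 v(x) = C1 + C2*exp(sqrt(2)*x/3) - sqrt(2)*x^2/4 - 3*x/2


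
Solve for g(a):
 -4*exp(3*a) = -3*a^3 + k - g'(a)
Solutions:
 g(a) = C1 - 3*a^4/4 + a*k + 4*exp(3*a)/3


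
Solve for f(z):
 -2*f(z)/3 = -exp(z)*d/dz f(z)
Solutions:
 f(z) = C1*exp(-2*exp(-z)/3)


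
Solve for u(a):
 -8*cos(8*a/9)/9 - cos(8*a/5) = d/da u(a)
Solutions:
 u(a) = C1 - sin(8*a/9) - 5*sin(8*a/5)/8


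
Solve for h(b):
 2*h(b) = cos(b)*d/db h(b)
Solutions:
 h(b) = C1*(sin(b) + 1)/(sin(b) - 1)


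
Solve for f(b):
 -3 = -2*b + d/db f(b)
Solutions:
 f(b) = C1 + b^2 - 3*b


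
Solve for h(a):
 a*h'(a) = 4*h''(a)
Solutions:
 h(a) = C1 + C2*erfi(sqrt(2)*a/4)


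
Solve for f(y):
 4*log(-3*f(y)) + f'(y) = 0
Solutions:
 Integral(1/(log(-_y) + log(3)), (_y, f(y)))/4 = C1 - y


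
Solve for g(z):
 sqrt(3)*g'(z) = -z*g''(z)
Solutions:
 g(z) = C1 + C2*z^(1 - sqrt(3))


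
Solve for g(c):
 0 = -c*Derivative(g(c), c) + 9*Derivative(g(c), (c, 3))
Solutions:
 g(c) = C1 + Integral(C2*airyai(3^(1/3)*c/3) + C3*airybi(3^(1/3)*c/3), c)


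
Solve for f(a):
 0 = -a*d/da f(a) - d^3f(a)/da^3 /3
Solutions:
 f(a) = C1 + Integral(C2*airyai(-3^(1/3)*a) + C3*airybi(-3^(1/3)*a), a)


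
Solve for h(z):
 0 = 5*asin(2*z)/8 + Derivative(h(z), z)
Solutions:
 h(z) = C1 - 5*z*asin(2*z)/8 - 5*sqrt(1 - 4*z^2)/16


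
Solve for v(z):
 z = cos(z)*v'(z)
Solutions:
 v(z) = C1 + Integral(z/cos(z), z)


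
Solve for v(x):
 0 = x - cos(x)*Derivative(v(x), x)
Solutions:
 v(x) = C1 + Integral(x/cos(x), x)


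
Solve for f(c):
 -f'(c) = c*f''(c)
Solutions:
 f(c) = C1 + C2*log(c)


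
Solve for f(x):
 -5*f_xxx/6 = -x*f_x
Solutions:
 f(x) = C1 + Integral(C2*airyai(5^(2/3)*6^(1/3)*x/5) + C3*airybi(5^(2/3)*6^(1/3)*x/5), x)


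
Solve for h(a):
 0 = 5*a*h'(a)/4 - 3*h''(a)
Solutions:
 h(a) = C1 + C2*erfi(sqrt(30)*a/12)


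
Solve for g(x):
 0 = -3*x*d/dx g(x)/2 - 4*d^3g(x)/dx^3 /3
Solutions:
 g(x) = C1 + Integral(C2*airyai(-3^(2/3)*x/2) + C3*airybi(-3^(2/3)*x/2), x)


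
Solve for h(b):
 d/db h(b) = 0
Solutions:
 h(b) = C1


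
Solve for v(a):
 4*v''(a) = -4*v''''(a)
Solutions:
 v(a) = C1 + C2*a + C3*sin(a) + C4*cos(a)


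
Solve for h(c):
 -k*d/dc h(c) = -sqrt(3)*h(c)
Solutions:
 h(c) = C1*exp(sqrt(3)*c/k)


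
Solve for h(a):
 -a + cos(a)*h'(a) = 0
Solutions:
 h(a) = C1 + Integral(a/cos(a), a)


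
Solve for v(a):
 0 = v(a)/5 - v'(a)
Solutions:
 v(a) = C1*exp(a/5)


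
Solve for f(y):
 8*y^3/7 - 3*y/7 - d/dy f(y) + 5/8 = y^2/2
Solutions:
 f(y) = C1 + 2*y^4/7 - y^3/6 - 3*y^2/14 + 5*y/8


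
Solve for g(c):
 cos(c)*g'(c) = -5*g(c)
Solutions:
 g(c) = C1*sqrt(sin(c) - 1)*(sin(c)^2 - 2*sin(c) + 1)/(sqrt(sin(c) + 1)*(sin(c)^2 + 2*sin(c) + 1))


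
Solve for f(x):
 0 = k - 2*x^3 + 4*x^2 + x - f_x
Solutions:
 f(x) = C1 + k*x - x^4/2 + 4*x^3/3 + x^2/2


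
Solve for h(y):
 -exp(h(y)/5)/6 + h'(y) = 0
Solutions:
 h(y) = 5*log(-1/(C1 + y)) + 5*log(30)


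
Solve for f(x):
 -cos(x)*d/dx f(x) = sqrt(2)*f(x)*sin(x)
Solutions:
 f(x) = C1*cos(x)^(sqrt(2))


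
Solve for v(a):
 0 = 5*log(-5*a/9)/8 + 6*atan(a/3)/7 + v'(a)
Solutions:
 v(a) = C1 - 5*a*log(-a)/8 - 6*a*atan(a/3)/7 - 5*a*log(5)/8 + 5*a/8 + 5*a*log(3)/4 + 9*log(a^2 + 9)/7


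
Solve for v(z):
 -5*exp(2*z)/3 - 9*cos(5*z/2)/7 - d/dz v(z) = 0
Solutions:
 v(z) = C1 - 5*exp(2*z)/6 - 18*sin(5*z/2)/35


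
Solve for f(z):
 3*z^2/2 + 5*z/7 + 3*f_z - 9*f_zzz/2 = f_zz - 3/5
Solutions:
 f(z) = C1 + C2*exp(z*(-1 + sqrt(55))/9) + C3*exp(-z*(1 + sqrt(55))/9) - z^3/6 - 2*z^2/7 - 397*z/210


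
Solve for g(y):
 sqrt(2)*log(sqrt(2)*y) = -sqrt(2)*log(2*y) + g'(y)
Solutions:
 g(y) = C1 + 2*sqrt(2)*y*log(y) - 2*sqrt(2)*y + 3*sqrt(2)*y*log(2)/2


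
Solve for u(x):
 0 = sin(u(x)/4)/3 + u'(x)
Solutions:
 x/3 + 2*log(cos(u(x)/4) - 1) - 2*log(cos(u(x)/4) + 1) = C1


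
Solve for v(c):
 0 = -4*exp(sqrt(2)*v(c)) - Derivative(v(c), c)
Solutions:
 v(c) = sqrt(2)*(2*log(1/(C1 + 4*c)) - log(2))/4


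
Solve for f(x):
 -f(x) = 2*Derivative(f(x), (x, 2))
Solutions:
 f(x) = C1*sin(sqrt(2)*x/2) + C2*cos(sqrt(2)*x/2)


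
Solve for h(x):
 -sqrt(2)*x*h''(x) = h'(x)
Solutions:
 h(x) = C1 + C2*x^(1 - sqrt(2)/2)


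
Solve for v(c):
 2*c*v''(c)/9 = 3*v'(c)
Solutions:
 v(c) = C1 + C2*c^(29/2)


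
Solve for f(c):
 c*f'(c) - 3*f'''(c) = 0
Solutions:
 f(c) = C1 + Integral(C2*airyai(3^(2/3)*c/3) + C3*airybi(3^(2/3)*c/3), c)


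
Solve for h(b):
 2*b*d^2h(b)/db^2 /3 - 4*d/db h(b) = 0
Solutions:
 h(b) = C1 + C2*b^7


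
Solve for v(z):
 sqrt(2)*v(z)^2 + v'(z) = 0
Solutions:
 v(z) = 1/(C1 + sqrt(2)*z)


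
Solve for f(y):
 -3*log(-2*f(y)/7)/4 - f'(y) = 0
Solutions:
 4*Integral(1/(log(-_y) - log(7) + log(2)), (_y, f(y)))/3 = C1 - y


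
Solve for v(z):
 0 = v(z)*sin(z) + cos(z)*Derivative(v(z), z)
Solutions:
 v(z) = C1*cos(z)


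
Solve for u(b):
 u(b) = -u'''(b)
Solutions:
 u(b) = C3*exp(-b) + (C1*sin(sqrt(3)*b/2) + C2*cos(sqrt(3)*b/2))*exp(b/2)


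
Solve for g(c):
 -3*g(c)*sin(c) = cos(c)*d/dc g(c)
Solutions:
 g(c) = C1*cos(c)^3


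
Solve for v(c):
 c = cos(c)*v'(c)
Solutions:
 v(c) = C1 + Integral(c/cos(c), c)


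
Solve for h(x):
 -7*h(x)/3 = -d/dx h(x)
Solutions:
 h(x) = C1*exp(7*x/3)


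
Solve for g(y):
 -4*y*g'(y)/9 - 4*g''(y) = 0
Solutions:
 g(y) = C1 + C2*erf(sqrt(2)*y/6)


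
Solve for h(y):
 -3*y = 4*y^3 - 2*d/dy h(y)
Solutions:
 h(y) = C1 + y^4/2 + 3*y^2/4


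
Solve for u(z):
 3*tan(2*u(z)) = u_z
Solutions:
 u(z) = -asin(C1*exp(6*z))/2 + pi/2
 u(z) = asin(C1*exp(6*z))/2


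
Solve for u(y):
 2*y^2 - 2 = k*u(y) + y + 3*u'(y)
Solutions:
 u(y) = C1*exp(-k*y/3) + 2*y^2/k - y/k - 2/k - 12*y/k^2 + 3/k^2 + 36/k^3


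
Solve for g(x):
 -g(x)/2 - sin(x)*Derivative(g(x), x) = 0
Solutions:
 g(x) = C1*(cos(x) + 1)^(1/4)/(cos(x) - 1)^(1/4)


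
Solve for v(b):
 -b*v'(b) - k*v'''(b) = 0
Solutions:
 v(b) = C1 + Integral(C2*airyai(b*(-1/k)^(1/3)) + C3*airybi(b*(-1/k)^(1/3)), b)


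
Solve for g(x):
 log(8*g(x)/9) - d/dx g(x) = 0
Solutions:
 -Integral(1/(log(_y) - 2*log(3) + 3*log(2)), (_y, g(x))) = C1 - x


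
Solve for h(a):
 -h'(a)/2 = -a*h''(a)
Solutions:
 h(a) = C1 + C2*a^(3/2)


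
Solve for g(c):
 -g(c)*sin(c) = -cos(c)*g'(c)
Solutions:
 g(c) = C1/cos(c)


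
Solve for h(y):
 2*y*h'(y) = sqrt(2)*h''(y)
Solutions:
 h(y) = C1 + C2*erfi(2^(3/4)*y/2)


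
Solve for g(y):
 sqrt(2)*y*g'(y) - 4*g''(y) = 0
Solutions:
 g(y) = C1 + C2*erfi(2^(3/4)*y/4)


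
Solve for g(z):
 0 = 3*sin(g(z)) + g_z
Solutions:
 g(z) = -acos((-C1 - exp(6*z))/(C1 - exp(6*z))) + 2*pi
 g(z) = acos((-C1 - exp(6*z))/(C1 - exp(6*z)))


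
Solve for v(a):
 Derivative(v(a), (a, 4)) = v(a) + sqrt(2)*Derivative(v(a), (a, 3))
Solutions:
 v(a) = C1*exp(a*(-sqrt(6)*sqrt(-8*3^(2/3)/(-9 + sqrt(273))^(1/3) + 3 + 2*3^(1/3)*(-9 + sqrt(273))^(1/3)) + 3*sqrt(2))/12)*sin(a*sqrt(-4*3^(2/3)/(3*(-9 + sqrt(273))^(1/3)) - 1 + 3^(1/3)*(-9 + sqrt(273))^(1/3)/3 + sqrt(3)/sqrt(-8*3^(2/3)/(-9 + sqrt(273))^(1/3) + 3 + 2*3^(1/3)*(-9 + sqrt(273))^(1/3)))/2) + C2*exp(a*(-sqrt(6)*sqrt(-8*3^(2/3)/(-9 + sqrt(273))^(1/3) + 3 + 2*3^(1/3)*(-9 + sqrt(273))^(1/3)) + 3*sqrt(2))/12)*cos(a*sqrt(-4*3^(2/3)/(3*(-9 + sqrt(273))^(1/3)) - 1 + 3^(1/3)*(-9 + sqrt(273))^(1/3)/3 + sqrt(3)/sqrt(-8*3^(2/3)/(-9 + sqrt(273))^(1/3) + 3 + 2*3^(1/3)*(-9 + sqrt(273))^(1/3)))/2) + C3*exp(a*(sqrt(6)*sqrt(-8*3^(2/3)/(-9 + sqrt(273))^(1/3) + 3 + 2*3^(1/3)*(-9 + sqrt(273))^(1/3)) + 3*sqrt(2) + 6*sqrt(-3^(1/3)*(-9 + sqrt(273))^(1/3)/3 + 1 + 4*3^(2/3)/(3*(-9 + sqrt(273))^(1/3)) + sqrt(3)/sqrt(-8*3^(2/3)/(-9 + sqrt(273))^(1/3) + 3 + 2*3^(1/3)*(-9 + sqrt(273))^(1/3))))/12) + C4*exp(a*(-6*sqrt(-3^(1/3)*(-9 + sqrt(273))^(1/3)/3 + 1 + 4*3^(2/3)/(3*(-9 + sqrt(273))^(1/3)) + sqrt(3)/sqrt(-8*3^(2/3)/(-9 + sqrt(273))^(1/3) + 3 + 2*3^(1/3)*(-9 + sqrt(273))^(1/3))) + sqrt(6)*sqrt(-8*3^(2/3)/(-9 + sqrt(273))^(1/3) + 3 + 2*3^(1/3)*(-9 + sqrt(273))^(1/3)) + 3*sqrt(2))/12)


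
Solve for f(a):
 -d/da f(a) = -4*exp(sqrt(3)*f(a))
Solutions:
 f(a) = sqrt(3)*(2*log(-1/(C1 + 4*a)) - log(3))/6


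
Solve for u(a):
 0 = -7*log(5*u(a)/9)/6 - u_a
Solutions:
 -6*Integral(1/(-log(_y) - log(5) + 2*log(3)), (_y, u(a)))/7 = C1 - a


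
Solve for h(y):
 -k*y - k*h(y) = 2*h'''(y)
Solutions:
 h(y) = C1*exp(2^(2/3)*y*(-k)^(1/3)/2) + C2*exp(2^(2/3)*y*(-k)^(1/3)*(-1 + sqrt(3)*I)/4) + C3*exp(-2^(2/3)*y*(-k)^(1/3)*(1 + sqrt(3)*I)/4) - y


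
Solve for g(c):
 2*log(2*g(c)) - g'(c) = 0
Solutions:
 -Integral(1/(log(_y) + log(2)), (_y, g(c)))/2 = C1 - c


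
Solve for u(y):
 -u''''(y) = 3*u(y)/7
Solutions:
 u(y) = (C1*sin(sqrt(2)*3^(1/4)*7^(3/4)*y/14) + C2*cos(sqrt(2)*3^(1/4)*7^(3/4)*y/14))*exp(-sqrt(2)*3^(1/4)*7^(3/4)*y/14) + (C3*sin(sqrt(2)*3^(1/4)*7^(3/4)*y/14) + C4*cos(sqrt(2)*3^(1/4)*7^(3/4)*y/14))*exp(sqrt(2)*3^(1/4)*7^(3/4)*y/14)


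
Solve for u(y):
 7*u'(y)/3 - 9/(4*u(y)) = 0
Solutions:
 u(y) = -sqrt(C1 + 378*y)/14
 u(y) = sqrt(C1 + 378*y)/14


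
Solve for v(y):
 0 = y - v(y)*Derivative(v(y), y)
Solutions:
 v(y) = -sqrt(C1 + y^2)
 v(y) = sqrt(C1 + y^2)


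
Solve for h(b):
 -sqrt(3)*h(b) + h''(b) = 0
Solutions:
 h(b) = C1*exp(-3^(1/4)*b) + C2*exp(3^(1/4)*b)


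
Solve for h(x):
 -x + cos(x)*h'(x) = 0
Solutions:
 h(x) = C1 + Integral(x/cos(x), x)


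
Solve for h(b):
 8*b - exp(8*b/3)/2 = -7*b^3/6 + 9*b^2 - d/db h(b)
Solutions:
 h(b) = C1 - 7*b^4/24 + 3*b^3 - 4*b^2 + 3*exp(8*b/3)/16


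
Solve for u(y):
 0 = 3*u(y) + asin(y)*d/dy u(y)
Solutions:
 u(y) = C1*exp(-3*Integral(1/asin(y), y))


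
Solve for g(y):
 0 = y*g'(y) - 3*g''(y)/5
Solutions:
 g(y) = C1 + C2*erfi(sqrt(30)*y/6)


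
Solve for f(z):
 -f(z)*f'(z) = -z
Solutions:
 f(z) = -sqrt(C1 + z^2)
 f(z) = sqrt(C1 + z^2)


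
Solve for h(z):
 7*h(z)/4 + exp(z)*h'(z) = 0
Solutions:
 h(z) = C1*exp(7*exp(-z)/4)


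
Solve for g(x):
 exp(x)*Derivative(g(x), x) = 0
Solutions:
 g(x) = C1


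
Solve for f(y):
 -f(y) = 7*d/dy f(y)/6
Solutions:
 f(y) = C1*exp(-6*y/7)


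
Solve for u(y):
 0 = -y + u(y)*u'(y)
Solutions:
 u(y) = -sqrt(C1 + y^2)
 u(y) = sqrt(C1 + y^2)


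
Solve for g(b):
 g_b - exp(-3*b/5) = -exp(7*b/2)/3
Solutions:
 g(b) = C1 - 2*exp(7*b/2)/21 - 5*exp(-3*b/5)/3


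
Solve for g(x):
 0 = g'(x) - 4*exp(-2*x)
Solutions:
 g(x) = C1 - 2*exp(-2*x)


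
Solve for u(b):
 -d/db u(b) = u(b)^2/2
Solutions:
 u(b) = 2/(C1 + b)


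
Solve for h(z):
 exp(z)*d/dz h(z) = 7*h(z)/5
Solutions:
 h(z) = C1*exp(-7*exp(-z)/5)


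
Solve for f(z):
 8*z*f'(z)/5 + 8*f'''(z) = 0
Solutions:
 f(z) = C1 + Integral(C2*airyai(-5^(2/3)*z/5) + C3*airybi(-5^(2/3)*z/5), z)


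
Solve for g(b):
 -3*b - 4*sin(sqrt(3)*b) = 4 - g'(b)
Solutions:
 g(b) = C1 + 3*b^2/2 + 4*b - 4*sqrt(3)*cos(sqrt(3)*b)/3


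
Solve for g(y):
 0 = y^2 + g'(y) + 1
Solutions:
 g(y) = C1 - y^3/3 - y


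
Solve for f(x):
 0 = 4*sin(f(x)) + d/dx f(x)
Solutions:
 f(x) = -acos((-C1 - exp(8*x))/(C1 - exp(8*x))) + 2*pi
 f(x) = acos((-C1 - exp(8*x))/(C1 - exp(8*x)))


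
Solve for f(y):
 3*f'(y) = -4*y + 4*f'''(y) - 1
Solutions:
 f(y) = C1 + C2*exp(-sqrt(3)*y/2) + C3*exp(sqrt(3)*y/2) - 2*y^2/3 - y/3


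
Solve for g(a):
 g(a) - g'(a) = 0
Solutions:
 g(a) = C1*exp(a)


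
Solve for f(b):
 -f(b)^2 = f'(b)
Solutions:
 f(b) = 1/(C1 + b)


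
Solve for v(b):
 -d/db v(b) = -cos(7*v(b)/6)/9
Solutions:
 -b/9 - 3*log(sin(7*v(b)/6) - 1)/7 + 3*log(sin(7*v(b)/6) + 1)/7 = C1


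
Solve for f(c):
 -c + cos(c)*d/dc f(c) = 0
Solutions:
 f(c) = C1 + Integral(c/cos(c), c)


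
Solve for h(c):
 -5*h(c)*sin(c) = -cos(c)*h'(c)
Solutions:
 h(c) = C1/cos(c)^5


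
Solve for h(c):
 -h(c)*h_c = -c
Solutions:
 h(c) = -sqrt(C1 + c^2)
 h(c) = sqrt(C1 + c^2)


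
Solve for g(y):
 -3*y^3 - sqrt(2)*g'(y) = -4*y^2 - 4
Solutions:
 g(y) = C1 - 3*sqrt(2)*y^4/8 + 2*sqrt(2)*y^3/3 + 2*sqrt(2)*y


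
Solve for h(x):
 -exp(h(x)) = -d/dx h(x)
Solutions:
 h(x) = log(-1/(C1 + x))


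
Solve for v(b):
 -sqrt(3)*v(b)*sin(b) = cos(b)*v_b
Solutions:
 v(b) = C1*cos(b)^(sqrt(3))


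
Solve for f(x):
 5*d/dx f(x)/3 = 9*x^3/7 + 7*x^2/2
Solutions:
 f(x) = C1 + 27*x^4/140 + 7*x^3/10


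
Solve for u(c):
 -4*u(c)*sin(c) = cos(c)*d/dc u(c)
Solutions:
 u(c) = C1*cos(c)^4


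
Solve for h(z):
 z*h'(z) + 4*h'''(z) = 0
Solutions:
 h(z) = C1 + Integral(C2*airyai(-2^(1/3)*z/2) + C3*airybi(-2^(1/3)*z/2), z)


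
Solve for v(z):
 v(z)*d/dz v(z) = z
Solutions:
 v(z) = -sqrt(C1 + z^2)
 v(z) = sqrt(C1 + z^2)


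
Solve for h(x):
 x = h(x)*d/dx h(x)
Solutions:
 h(x) = -sqrt(C1 + x^2)
 h(x) = sqrt(C1 + x^2)


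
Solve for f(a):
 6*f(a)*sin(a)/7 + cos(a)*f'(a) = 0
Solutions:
 f(a) = C1*cos(a)^(6/7)


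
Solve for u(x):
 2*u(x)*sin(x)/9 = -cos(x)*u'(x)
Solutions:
 u(x) = C1*cos(x)^(2/9)


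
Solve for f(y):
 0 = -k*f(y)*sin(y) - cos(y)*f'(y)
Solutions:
 f(y) = C1*exp(k*log(cos(y)))


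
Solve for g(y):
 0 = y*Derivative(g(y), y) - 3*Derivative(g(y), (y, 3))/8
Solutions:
 g(y) = C1 + Integral(C2*airyai(2*3^(2/3)*y/3) + C3*airybi(2*3^(2/3)*y/3), y)


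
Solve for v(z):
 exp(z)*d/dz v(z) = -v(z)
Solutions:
 v(z) = C1*exp(exp(-z))


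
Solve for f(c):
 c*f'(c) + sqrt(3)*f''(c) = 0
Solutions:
 f(c) = C1 + C2*erf(sqrt(2)*3^(3/4)*c/6)


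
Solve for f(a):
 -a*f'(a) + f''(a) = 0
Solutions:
 f(a) = C1 + C2*erfi(sqrt(2)*a/2)


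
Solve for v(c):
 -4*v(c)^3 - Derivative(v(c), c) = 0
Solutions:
 v(c) = -sqrt(2)*sqrt(-1/(C1 - 4*c))/2
 v(c) = sqrt(2)*sqrt(-1/(C1 - 4*c))/2


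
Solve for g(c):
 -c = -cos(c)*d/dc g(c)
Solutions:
 g(c) = C1 + Integral(c/cos(c), c)
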